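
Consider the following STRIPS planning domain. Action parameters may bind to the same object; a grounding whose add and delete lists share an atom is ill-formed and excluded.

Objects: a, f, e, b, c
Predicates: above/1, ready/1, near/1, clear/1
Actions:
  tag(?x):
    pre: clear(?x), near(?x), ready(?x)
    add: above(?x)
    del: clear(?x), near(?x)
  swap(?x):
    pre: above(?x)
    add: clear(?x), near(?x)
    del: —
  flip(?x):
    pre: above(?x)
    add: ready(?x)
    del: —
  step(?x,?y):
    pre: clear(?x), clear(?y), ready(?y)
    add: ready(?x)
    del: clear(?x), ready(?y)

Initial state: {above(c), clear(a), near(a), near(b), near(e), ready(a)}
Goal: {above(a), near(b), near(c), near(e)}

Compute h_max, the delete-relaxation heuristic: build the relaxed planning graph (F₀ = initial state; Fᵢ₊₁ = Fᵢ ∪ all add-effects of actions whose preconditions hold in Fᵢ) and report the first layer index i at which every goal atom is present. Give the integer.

F0 = init (6 atoms)
F1 = F0 ∪ {above(a), clear(c), near(c), ready(c)}  (10 atoms)
goal ⊆ F1  ⇒  h_max = 1

1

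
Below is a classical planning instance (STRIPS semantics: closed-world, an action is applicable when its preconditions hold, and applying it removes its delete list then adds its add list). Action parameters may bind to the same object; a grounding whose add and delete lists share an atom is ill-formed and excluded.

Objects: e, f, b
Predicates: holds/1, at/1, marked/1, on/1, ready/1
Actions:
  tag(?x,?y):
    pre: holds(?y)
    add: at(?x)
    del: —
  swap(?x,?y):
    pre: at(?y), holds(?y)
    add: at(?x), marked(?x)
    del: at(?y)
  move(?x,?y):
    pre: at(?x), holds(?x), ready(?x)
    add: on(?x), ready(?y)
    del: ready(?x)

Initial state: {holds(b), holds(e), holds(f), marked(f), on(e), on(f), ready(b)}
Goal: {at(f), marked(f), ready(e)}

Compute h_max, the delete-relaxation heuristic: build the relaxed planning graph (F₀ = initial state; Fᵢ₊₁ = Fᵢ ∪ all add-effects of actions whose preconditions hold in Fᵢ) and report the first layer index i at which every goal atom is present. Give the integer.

F0 = init (7 atoms)
F1 = F0 ∪ {at(b), at(e), at(f)}  (10 atoms)
F2 = F1 ∪ {marked(b), marked(e), on(b), ready(e), ready(f)}  (15 atoms)
goal ⊆ F2  ⇒  h_max = 2

2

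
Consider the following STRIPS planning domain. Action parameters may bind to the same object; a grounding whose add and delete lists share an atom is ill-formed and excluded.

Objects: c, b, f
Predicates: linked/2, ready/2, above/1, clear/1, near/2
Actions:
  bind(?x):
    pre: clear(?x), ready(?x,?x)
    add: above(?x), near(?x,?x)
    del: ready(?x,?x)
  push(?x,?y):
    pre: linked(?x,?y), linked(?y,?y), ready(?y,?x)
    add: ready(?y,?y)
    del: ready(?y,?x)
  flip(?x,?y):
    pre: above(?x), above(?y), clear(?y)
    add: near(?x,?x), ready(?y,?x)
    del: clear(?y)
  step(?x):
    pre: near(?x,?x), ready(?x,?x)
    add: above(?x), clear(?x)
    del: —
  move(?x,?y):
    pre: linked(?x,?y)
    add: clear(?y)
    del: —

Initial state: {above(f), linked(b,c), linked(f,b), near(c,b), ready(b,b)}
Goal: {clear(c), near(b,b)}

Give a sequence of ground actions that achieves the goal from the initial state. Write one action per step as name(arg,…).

move(b,c); move(f,b); bind(b)

1. move(b,c)  →  {above(f), clear(c), linked(b,c), linked(f,b), near(c,b), ready(b,b)}
2. move(f,b)  →  {above(f), clear(b), clear(c), linked(b,c), linked(f,b), near(c,b), ready(b,b)}
3. bind(b)  →  {above(b), above(f), clear(b), clear(c), linked(b,c), linked(f,b), near(b,b), near(c,b)}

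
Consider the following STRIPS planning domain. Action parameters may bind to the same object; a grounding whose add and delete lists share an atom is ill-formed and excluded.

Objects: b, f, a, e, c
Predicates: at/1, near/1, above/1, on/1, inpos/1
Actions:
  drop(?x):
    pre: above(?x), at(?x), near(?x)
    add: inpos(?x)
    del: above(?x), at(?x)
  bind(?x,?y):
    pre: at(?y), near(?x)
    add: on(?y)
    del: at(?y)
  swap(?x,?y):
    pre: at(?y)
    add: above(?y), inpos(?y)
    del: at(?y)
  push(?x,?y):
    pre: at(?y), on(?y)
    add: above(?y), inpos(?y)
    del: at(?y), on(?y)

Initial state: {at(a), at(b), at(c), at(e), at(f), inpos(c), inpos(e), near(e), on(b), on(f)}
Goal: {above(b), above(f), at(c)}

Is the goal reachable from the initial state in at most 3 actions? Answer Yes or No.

Yes

1. swap(b,b)  →  {above(b), at(a), at(c), at(e), at(f), inpos(b), inpos(c), inpos(e), near(e), on(b), on(f)}
2. swap(b,f)  →  {above(b), above(f), at(a), at(c), at(e), inpos(b), inpos(c), inpos(e), inpos(f), near(e), on(b), on(f)}
optimal plan length = 2; 2 ≤ 3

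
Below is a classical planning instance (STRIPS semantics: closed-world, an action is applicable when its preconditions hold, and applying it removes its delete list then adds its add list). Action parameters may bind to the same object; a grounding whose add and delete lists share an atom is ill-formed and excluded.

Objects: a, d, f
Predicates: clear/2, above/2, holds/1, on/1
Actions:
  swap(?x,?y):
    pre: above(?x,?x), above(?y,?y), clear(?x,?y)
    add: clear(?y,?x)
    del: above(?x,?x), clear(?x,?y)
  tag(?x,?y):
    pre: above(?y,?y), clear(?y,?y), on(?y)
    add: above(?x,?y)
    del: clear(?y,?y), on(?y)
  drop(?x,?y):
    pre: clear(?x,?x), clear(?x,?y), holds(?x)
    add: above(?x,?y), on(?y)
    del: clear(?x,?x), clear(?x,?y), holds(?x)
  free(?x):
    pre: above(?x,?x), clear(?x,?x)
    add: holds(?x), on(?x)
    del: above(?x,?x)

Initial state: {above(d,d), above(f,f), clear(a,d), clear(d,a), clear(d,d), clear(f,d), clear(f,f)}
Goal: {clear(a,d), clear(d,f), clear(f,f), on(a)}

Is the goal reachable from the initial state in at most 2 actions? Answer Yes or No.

No

1. swap(f,d)  →  {above(d,d), clear(a,d), clear(d,a), clear(d,d), clear(d,f), clear(f,f)}
2. free(d)  →  {clear(a,d), clear(d,a), clear(d,d), clear(d,f), clear(f,f), holds(d), on(d)}
3. drop(d,a)  →  {above(d,a), clear(a,d), clear(d,f), clear(f,f), on(a), on(d)}
optimal plan length = 3; 3 > 2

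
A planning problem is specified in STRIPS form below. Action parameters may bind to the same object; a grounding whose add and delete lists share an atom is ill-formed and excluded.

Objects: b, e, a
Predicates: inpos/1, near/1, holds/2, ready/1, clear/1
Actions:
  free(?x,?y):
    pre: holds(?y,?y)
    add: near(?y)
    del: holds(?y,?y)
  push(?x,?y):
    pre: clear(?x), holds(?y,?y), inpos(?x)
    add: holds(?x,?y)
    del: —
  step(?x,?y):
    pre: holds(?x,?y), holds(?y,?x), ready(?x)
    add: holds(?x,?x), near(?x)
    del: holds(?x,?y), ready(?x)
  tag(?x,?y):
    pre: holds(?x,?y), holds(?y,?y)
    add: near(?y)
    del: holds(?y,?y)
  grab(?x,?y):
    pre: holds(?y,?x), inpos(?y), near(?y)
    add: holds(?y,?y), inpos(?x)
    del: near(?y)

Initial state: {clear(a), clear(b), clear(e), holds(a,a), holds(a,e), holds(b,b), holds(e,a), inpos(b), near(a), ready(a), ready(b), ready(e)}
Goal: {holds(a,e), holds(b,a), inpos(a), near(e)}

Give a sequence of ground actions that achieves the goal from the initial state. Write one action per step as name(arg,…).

free(b,b); push(b,a); step(e,a); grab(a,b)

1. free(b,b)  →  {clear(a), clear(b), clear(e), holds(a,a), holds(a,e), holds(e,a), inpos(b), near(a), near(b), ready(a), ready(b), ready(e)}
2. push(b,a)  →  {clear(a), clear(b), clear(e), holds(a,a), holds(a,e), holds(b,a), holds(e,a), inpos(b), near(a), near(b), ready(a), ready(b), ready(e)}
3. step(e,a)  →  {clear(a), clear(b), clear(e), holds(a,a), holds(a,e), holds(b,a), holds(e,e), inpos(b), near(a), near(b), near(e), ready(a), ready(b)}
4. grab(a,b)  →  {clear(a), clear(b), clear(e), holds(a,a), holds(a,e), holds(b,a), holds(b,b), holds(e,e), inpos(a), inpos(b), near(a), near(e), ready(a), ready(b)}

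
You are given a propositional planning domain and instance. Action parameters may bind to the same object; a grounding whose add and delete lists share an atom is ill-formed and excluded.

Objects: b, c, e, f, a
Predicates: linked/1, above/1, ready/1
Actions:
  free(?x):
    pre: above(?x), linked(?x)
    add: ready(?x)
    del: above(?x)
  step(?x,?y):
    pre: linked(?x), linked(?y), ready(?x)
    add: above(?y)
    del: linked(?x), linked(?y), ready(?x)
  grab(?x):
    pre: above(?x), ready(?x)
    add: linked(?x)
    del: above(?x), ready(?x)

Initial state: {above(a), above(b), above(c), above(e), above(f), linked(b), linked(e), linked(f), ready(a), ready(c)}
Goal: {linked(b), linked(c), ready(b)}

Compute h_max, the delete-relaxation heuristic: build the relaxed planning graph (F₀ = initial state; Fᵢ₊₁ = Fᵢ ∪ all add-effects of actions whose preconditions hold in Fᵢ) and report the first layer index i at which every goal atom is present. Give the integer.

F0 = init (10 atoms)
F1 = F0 ∪ {linked(a), linked(c), ready(b), ready(e), ready(f)}  (15 atoms)
goal ⊆ F1  ⇒  h_max = 1

1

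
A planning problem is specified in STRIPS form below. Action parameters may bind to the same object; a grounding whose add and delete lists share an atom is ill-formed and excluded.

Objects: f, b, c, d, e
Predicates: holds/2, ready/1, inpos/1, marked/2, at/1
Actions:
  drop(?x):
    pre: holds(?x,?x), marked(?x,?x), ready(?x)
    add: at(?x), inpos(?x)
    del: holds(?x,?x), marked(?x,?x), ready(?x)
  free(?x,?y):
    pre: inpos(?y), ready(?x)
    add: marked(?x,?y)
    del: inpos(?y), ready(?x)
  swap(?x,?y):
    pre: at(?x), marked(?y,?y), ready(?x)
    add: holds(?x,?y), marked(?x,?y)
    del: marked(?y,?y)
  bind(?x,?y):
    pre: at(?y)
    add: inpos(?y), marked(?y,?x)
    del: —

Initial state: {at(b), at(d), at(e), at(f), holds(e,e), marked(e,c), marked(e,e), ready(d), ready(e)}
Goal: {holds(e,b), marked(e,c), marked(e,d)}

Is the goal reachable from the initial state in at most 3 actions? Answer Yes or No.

1. bind(b,b)  →  {at(b), at(d), at(e), at(f), holds(e,e), inpos(b), marked(b,b), marked(e,c), marked(e,e), ready(d), ready(e)}
2. swap(e,b)  →  {at(b), at(d), at(e), at(f), holds(e,b), holds(e,e), inpos(b), marked(e,b), marked(e,c), marked(e,e), ready(d), ready(e)}
3. bind(d,e)  →  {at(b), at(d), at(e), at(f), holds(e,b), holds(e,e), inpos(b), inpos(e), marked(e,b), marked(e,c), marked(e,d), marked(e,e), ready(d), ready(e)}
optimal plan length = 3; 3 ≤ 3

Yes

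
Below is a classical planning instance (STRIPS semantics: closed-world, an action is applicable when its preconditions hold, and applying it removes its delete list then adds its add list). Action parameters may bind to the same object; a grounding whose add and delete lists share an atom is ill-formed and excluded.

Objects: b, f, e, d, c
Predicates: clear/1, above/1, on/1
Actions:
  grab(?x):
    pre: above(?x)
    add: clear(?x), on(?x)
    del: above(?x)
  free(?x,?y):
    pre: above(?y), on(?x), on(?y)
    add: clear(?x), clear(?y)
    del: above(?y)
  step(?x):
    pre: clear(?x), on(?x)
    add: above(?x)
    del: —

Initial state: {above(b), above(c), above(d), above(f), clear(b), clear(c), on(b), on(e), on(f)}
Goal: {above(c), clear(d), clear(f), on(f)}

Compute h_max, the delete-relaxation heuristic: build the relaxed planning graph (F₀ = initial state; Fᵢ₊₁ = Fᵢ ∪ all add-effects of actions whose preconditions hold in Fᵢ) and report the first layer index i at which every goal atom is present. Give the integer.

1

F0 = init (9 atoms)
F1 = F0 ∪ {clear(d), clear(e), clear(f), on(c), on(d)}  (14 atoms)
goal ⊆ F1  ⇒  h_max = 1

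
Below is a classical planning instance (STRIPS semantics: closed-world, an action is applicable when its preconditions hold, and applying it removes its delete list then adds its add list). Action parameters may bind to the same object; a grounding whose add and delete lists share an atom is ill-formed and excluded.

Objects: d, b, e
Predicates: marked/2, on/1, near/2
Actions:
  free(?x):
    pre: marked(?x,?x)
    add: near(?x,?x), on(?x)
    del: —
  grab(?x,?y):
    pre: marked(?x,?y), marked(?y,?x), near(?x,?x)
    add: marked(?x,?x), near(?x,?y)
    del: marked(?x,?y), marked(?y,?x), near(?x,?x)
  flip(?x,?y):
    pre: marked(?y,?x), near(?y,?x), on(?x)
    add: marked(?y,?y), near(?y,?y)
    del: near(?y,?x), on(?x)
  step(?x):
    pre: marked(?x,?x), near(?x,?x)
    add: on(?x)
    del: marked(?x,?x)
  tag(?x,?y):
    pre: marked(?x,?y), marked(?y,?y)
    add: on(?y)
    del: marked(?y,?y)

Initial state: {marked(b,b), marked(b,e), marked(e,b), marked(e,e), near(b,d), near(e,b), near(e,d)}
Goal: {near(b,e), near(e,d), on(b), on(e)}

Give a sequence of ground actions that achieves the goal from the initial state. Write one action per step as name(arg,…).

free(b); free(e); grab(b,e)

1. free(b)  →  {marked(b,b), marked(b,e), marked(e,b), marked(e,e), near(b,b), near(b,d), near(e,b), near(e,d), on(b)}
2. free(e)  →  {marked(b,b), marked(b,e), marked(e,b), marked(e,e), near(b,b), near(b,d), near(e,b), near(e,d), near(e,e), on(b), on(e)}
3. grab(b,e)  →  {marked(b,b), marked(e,e), near(b,d), near(b,e), near(e,b), near(e,d), near(e,e), on(b), on(e)}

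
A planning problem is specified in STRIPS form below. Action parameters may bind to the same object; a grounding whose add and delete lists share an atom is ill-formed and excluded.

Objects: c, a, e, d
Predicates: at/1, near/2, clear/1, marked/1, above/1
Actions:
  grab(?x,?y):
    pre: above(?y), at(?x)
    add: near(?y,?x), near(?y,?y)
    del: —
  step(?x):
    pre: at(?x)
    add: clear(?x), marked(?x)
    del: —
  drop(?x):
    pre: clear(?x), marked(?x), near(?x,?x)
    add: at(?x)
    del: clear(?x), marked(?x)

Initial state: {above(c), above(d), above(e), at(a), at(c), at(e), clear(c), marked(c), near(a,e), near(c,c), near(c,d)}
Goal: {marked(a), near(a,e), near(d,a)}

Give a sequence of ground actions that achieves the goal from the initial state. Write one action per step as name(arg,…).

1. grab(a,d)  →  {above(c), above(d), above(e), at(a), at(c), at(e), clear(c), marked(c), near(a,e), near(c,c), near(c,d), near(d,a), near(d,d)}
2. step(a)  →  {above(c), above(d), above(e), at(a), at(c), at(e), clear(a), clear(c), marked(a), marked(c), near(a,e), near(c,c), near(c,d), near(d,a), near(d,d)}

grab(a,d); step(a)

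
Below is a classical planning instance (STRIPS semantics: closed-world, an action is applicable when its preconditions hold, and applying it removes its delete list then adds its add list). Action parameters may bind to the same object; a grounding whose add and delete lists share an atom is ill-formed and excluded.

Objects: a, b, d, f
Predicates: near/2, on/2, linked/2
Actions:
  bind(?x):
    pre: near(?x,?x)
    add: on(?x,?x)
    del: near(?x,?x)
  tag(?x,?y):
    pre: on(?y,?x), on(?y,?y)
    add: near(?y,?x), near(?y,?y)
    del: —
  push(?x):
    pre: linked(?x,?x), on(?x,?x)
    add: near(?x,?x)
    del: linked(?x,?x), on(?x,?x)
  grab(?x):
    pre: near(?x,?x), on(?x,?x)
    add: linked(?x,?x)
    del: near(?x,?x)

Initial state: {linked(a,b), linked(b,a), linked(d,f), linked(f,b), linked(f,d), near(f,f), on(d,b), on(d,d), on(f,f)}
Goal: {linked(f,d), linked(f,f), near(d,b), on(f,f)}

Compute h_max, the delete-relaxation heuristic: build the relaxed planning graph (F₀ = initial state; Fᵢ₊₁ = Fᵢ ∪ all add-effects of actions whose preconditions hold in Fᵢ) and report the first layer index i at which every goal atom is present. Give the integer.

1

F0 = init (9 atoms)
F1 = F0 ∪ {linked(f,f), near(d,b), near(d,d)}  (12 atoms)
goal ⊆ F1  ⇒  h_max = 1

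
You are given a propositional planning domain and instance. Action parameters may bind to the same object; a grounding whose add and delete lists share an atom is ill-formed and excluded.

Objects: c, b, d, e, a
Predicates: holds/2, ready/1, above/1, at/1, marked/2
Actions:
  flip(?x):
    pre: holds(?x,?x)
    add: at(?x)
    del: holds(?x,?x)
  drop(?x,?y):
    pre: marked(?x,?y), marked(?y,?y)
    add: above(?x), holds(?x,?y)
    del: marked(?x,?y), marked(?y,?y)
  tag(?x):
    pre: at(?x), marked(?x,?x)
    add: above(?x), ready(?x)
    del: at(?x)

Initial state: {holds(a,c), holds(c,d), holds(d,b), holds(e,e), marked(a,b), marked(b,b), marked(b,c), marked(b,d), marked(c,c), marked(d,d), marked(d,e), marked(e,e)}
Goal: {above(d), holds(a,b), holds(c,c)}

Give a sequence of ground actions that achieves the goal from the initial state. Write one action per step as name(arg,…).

drop(c,c); drop(d,d); drop(a,b)

1. drop(c,c)  →  {above(c), holds(a,c), holds(c,c), holds(c,d), holds(d,b), holds(e,e), marked(a,b), marked(b,b), marked(b,c), marked(b,d), marked(d,d), marked(d,e), marked(e,e)}
2. drop(d,d)  →  {above(c), above(d), holds(a,c), holds(c,c), holds(c,d), holds(d,b), holds(d,d), holds(e,e), marked(a,b), marked(b,b), marked(b,c), marked(b,d), marked(d,e), marked(e,e)}
3. drop(a,b)  →  {above(a), above(c), above(d), holds(a,b), holds(a,c), holds(c,c), holds(c,d), holds(d,b), holds(d,d), holds(e,e), marked(b,c), marked(b,d), marked(d,e), marked(e,e)}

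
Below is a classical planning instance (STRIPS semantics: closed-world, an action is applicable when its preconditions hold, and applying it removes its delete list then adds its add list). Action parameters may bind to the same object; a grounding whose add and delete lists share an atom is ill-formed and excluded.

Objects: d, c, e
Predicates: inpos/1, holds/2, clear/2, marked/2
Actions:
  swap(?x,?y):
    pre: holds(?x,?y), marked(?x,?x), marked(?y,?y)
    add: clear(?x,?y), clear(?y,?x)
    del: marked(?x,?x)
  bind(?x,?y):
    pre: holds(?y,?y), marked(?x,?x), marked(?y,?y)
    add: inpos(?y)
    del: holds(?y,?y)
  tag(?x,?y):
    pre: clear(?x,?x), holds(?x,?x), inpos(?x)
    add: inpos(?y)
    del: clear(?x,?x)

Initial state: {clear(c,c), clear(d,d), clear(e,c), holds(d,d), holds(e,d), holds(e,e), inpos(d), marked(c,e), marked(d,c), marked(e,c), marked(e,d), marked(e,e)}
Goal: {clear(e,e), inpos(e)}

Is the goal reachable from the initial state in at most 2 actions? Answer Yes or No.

1. swap(e,e)  →  {clear(c,c), clear(d,d), clear(e,c), clear(e,e), holds(d,d), holds(e,d), holds(e,e), inpos(d), marked(c,e), marked(d,c), marked(e,c), marked(e,d)}
2. tag(d,e)  →  {clear(c,c), clear(e,c), clear(e,e), holds(d,d), holds(e,d), holds(e,e), inpos(d), inpos(e), marked(c,e), marked(d,c), marked(e,c), marked(e,d)}
optimal plan length = 2; 2 ≤ 2

Yes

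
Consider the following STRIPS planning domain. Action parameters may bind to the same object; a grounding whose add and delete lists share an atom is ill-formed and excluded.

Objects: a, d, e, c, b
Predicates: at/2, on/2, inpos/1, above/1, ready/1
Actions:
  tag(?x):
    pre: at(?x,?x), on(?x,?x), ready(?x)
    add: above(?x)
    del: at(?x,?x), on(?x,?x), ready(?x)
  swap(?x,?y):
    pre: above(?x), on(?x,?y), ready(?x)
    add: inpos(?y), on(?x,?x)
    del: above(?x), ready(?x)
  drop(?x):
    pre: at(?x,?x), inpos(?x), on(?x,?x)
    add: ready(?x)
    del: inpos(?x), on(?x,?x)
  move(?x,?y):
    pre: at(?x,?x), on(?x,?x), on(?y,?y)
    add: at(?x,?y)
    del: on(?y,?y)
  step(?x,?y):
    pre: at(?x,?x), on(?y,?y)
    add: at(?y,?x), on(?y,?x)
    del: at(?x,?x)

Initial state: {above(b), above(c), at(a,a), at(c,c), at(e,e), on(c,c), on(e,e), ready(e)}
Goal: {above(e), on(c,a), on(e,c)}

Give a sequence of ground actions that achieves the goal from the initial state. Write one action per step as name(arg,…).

step(a,c); step(c,e); tag(e)

1. step(a,c)  →  {above(b), above(c), at(c,a), at(c,c), at(e,e), on(c,a), on(c,c), on(e,e), ready(e)}
2. step(c,e)  →  {above(b), above(c), at(c,a), at(e,c), at(e,e), on(c,a), on(c,c), on(e,c), on(e,e), ready(e)}
3. tag(e)  →  {above(b), above(c), above(e), at(c,a), at(e,c), on(c,a), on(c,c), on(e,c)}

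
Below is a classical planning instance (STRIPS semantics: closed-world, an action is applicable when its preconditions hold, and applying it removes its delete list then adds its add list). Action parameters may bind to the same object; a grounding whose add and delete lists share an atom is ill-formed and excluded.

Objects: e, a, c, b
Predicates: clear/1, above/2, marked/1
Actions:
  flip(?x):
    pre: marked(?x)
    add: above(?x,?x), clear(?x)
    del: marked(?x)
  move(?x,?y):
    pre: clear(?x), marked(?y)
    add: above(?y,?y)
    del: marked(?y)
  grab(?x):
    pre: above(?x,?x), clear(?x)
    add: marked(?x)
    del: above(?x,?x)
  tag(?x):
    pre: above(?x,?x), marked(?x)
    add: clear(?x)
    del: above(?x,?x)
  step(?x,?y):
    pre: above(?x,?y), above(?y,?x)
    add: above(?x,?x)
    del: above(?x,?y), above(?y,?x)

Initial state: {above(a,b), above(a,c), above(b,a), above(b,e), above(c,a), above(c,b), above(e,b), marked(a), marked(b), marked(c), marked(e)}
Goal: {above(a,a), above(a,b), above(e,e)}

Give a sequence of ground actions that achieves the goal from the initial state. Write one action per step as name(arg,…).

1. flip(e)  →  {above(a,b), above(a,c), above(b,a), above(b,e), above(c,a), above(c,b), above(e,b), above(e,e), clear(e), marked(a), marked(b), marked(c)}
2. flip(a)  →  {above(a,a), above(a,b), above(a,c), above(b,a), above(b,e), above(c,a), above(c,b), above(e,b), above(e,e), clear(a), clear(e), marked(b), marked(c)}

flip(e); flip(a)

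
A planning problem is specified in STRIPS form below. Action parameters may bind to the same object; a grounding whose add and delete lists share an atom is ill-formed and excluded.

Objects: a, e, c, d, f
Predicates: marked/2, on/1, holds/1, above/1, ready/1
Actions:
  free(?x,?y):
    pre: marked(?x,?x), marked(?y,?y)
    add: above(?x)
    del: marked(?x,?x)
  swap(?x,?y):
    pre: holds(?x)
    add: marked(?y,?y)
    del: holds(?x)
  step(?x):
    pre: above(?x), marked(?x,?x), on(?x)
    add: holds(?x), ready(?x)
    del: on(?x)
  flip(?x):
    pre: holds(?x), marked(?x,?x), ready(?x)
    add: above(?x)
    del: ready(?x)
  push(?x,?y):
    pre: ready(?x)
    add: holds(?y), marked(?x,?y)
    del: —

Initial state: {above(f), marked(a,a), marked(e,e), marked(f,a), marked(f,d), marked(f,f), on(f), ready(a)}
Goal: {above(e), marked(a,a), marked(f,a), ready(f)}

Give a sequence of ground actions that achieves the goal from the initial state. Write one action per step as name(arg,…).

1. free(e,a)  →  {above(e), above(f), marked(a,a), marked(f,a), marked(f,d), marked(f,f), on(f), ready(a)}
2. step(f)  →  {above(e), above(f), holds(f), marked(a,a), marked(f,a), marked(f,d), marked(f,f), ready(a), ready(f)}

free(e,a); step(f)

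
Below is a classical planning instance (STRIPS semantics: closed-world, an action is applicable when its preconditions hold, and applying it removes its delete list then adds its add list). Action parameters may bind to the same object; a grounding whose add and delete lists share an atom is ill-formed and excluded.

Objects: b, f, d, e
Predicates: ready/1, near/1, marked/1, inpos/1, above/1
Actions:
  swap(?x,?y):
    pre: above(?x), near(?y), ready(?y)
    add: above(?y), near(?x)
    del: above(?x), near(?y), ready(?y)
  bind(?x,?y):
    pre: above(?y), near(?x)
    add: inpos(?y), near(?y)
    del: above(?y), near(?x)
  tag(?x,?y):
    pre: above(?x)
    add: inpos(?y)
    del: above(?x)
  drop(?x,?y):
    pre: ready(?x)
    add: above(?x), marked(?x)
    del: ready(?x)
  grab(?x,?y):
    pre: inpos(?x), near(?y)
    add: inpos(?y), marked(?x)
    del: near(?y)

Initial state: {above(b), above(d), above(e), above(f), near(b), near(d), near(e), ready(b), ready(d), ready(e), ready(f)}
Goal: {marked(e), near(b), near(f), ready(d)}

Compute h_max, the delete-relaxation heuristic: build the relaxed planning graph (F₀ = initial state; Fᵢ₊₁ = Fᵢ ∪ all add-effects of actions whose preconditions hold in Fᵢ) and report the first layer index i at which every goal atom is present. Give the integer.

1

F0 = init (11 atoms)
F1 = F0 ∪ {inpos(b), inpos(d), inpos(e), inpos(f), marked(b), marked(d), marked(e), marked(f), near(f)}  (20 atoms)
goal ⊆ F1  ⇒  h_max = 1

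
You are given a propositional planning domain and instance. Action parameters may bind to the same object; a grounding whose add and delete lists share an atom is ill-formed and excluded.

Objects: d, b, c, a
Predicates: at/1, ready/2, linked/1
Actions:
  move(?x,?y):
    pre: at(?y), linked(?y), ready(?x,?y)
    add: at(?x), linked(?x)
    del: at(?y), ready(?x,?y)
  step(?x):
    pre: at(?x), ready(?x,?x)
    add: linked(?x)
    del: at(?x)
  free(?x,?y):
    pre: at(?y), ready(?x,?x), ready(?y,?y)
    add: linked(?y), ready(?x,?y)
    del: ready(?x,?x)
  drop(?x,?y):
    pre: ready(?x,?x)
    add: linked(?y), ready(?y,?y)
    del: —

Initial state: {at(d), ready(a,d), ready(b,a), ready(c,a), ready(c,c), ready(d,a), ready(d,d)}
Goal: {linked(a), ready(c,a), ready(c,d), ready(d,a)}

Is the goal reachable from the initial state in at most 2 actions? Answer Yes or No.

Yes

1. free(c,d)  →  {at(d), linked(d), ready(a,d), ready(b,a), ready(c,a), ready(c,d), ready(d,a), ready(d,d)}
2. move(a,d)  →  {at(a), linked(a), linked(d), ready(b,a), ready(c,a), ready(c,d), ready(d,a), ready(d,d)}
optimal plan length = 2; 2 ≤ 2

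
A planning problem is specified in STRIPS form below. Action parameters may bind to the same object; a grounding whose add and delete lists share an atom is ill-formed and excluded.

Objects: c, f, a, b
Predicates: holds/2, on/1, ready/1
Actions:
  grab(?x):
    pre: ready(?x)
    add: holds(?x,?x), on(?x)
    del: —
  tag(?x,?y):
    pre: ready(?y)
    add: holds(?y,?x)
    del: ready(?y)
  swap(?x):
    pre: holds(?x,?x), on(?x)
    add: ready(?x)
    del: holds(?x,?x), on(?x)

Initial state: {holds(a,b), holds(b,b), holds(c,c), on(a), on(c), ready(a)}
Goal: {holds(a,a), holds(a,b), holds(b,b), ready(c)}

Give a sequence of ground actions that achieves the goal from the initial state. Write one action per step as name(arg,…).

grab(a); swap(c)

1. grab(a)  →  {holds(a,a), holds(a,b), holds(b,b), holds(c,c), on(a), on(c), ready(a)}
2. swap(c)  →  {holds(a,a), holds(a,b), holds(b,b), on(a), ready(a), ready(c)}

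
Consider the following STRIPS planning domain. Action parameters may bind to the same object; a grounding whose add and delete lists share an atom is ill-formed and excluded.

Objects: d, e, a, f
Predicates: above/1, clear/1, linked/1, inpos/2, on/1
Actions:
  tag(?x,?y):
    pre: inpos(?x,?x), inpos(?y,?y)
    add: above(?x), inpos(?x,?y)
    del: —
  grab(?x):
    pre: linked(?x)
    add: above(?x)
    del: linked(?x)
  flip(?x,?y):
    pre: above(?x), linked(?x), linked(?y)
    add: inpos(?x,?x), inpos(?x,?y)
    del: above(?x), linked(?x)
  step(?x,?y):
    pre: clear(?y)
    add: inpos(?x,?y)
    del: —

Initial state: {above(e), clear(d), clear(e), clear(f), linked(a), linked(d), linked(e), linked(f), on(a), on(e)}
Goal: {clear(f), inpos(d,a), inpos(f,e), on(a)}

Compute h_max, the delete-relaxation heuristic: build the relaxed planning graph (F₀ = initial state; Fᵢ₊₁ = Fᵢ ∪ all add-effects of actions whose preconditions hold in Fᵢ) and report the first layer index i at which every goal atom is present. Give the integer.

F0 = init (10 atoms)
F1 = F0 ∪ {above(a), above(d), above(f), inpos(a,d), inpos(a,e), inpos(a,f), inpos(d,d), inpos(d,e), inpos(d,f), inpos(e,a), inpos(e,d), inpos(e,e), inpos(e,f), inpos(f,d), inpos(f,e), inpos(f,f)}  (26 atoms)
F2 = F1 ∪ {inpos(a,a), inpos(d,a), inpos(f,a)}  (29 atoms)
goal ⊆ F2  ⇒  h_max = 2

2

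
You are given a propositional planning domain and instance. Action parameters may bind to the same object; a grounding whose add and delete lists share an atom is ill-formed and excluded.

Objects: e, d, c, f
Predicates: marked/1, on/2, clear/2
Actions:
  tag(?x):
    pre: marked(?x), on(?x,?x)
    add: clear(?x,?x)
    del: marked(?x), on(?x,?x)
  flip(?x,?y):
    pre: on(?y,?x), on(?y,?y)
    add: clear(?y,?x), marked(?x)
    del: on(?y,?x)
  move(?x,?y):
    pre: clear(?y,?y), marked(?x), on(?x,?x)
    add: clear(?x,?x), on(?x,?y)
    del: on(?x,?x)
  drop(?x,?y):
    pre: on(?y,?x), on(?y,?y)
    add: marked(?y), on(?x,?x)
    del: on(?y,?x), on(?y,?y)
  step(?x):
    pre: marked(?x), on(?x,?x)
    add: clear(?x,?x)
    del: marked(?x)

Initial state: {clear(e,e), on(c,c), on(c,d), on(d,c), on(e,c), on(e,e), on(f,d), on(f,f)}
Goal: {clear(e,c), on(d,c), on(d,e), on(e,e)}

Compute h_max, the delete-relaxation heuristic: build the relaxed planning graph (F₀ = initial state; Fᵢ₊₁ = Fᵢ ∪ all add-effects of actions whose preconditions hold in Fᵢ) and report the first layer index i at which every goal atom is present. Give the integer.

F0 = init (8 atoms)
F1 = F0 ∪ {clear(c,c), clear(c,d), clear(e,c), clear(f,d), clear(f,f), marked(c), marked(d), marked(e), marked(f), on(d,d)}  (18 atoms)
F2 = F1 ∪ {clear(d,c), clear(d,d), on(c,e), on(c,f), on(d,e), on(d,f), on(e,f), on(f,c), on(f,e)}  (27 atoms)
goal ⊆ F2  ⇒  h_max = 2

2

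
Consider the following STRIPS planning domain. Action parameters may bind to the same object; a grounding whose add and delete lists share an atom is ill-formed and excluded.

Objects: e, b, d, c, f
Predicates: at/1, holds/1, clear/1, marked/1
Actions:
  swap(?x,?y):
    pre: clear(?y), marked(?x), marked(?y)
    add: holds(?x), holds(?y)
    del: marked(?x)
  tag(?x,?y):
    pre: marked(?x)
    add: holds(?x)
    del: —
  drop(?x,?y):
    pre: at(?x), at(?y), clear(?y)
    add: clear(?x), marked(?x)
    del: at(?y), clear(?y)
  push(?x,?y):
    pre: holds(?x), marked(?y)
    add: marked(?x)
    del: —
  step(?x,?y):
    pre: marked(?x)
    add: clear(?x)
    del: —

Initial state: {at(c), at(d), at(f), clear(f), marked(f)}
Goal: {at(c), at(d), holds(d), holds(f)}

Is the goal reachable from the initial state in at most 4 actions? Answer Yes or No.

Yes

1. drop(d,f)  →  {at(c), at(d), clear(d), marked(d), marked(f)}
2. swap(f,d)  →  {at(c), at(d), clear(d), holds(d), holds(f), marked(d)}
optimal plan length = 2; 2 ≤ 4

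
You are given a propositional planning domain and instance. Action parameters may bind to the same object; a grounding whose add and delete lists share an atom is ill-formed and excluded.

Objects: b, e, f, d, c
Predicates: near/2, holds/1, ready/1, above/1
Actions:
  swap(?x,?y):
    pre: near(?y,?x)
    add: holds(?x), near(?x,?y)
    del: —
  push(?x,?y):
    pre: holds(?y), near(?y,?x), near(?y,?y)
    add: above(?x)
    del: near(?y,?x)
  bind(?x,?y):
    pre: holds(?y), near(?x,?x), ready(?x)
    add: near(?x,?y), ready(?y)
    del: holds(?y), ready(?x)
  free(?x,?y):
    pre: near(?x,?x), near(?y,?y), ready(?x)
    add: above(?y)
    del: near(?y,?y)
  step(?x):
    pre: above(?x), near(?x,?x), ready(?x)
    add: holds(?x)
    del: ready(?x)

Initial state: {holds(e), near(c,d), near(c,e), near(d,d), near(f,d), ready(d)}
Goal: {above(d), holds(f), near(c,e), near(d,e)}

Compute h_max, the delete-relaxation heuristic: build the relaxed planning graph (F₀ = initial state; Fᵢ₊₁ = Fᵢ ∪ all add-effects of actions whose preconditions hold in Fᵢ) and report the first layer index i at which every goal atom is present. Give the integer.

2

F0 = init (6 atoms)
F1 = F0 ∪ {above(d), holds(d), near(d,c), near(d,e), near(d,f), near(e,c), ready(e)}  (13 atoms)
F2 = F1 ∪ {above(c), above(e), above(f), holds(c), holds(f), near(e,d)}  (19 atoms)
goal ⊆ F2  ⇒  h_max = 2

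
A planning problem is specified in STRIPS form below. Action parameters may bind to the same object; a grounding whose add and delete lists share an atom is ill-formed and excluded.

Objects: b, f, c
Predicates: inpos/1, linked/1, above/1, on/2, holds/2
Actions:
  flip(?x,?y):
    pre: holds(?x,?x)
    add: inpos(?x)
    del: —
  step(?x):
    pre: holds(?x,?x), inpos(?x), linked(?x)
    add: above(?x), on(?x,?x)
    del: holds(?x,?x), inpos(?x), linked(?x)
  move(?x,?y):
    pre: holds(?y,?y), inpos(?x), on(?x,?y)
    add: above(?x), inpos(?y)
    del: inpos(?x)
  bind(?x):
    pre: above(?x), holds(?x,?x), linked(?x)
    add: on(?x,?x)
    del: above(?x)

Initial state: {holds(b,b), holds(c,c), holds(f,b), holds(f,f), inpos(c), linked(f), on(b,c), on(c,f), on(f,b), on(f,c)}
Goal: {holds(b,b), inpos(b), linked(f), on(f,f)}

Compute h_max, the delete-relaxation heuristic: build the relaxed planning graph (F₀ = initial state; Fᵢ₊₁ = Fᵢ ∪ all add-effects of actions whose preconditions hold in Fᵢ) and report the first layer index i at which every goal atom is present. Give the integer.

2

F0 = init (10 atoms)
F1 = F0 ∪ {above(c), inpos(b), inpos(f)}  (13 atoms)
F2 = F1 ∪ {above(b), above(f), on(f,f)}  (16 atoms)
goal ⊆ F2  ⇒  h_max = 2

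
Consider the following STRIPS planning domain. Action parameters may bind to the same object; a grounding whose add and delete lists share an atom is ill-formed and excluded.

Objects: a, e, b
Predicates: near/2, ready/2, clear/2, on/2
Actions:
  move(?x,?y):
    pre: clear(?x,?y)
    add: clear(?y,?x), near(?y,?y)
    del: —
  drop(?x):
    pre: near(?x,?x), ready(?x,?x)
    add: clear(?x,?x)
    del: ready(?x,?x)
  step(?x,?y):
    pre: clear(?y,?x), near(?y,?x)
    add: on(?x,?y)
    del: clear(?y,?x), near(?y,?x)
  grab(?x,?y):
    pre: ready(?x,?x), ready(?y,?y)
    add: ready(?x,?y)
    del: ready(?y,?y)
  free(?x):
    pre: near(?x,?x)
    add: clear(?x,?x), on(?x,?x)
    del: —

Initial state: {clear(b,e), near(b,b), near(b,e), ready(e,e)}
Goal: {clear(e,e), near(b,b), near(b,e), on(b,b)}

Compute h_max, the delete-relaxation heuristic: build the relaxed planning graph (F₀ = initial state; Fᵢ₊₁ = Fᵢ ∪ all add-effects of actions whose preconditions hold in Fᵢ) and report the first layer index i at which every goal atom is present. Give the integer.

F0 = init (4 atoms)
F1 = F0 ∪ {clear(b,b), clear(e,b), near(e,e), on(b,b), on(e,b)}  (9 atoms)
F2 = F1 ∪ {clear(e,e), on(e,e)}  (11 atoms)
goal ⊆ F2  ⇒  h_max = 2

2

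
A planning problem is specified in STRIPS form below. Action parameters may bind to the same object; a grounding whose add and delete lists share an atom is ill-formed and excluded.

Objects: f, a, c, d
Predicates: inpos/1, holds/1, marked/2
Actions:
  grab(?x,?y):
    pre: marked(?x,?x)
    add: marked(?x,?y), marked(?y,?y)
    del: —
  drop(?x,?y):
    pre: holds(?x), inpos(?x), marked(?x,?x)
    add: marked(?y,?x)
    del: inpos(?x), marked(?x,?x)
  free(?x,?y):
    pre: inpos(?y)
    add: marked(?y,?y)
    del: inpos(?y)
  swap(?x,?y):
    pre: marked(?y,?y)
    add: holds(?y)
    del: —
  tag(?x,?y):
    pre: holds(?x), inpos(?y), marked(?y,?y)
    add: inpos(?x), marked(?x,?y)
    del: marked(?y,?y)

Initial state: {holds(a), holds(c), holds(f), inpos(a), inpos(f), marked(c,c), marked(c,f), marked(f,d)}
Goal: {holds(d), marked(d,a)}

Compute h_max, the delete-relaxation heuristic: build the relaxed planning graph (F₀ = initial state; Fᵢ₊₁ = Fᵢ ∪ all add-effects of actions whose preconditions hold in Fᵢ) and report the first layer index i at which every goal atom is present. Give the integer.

F0 = init (8 atoms)
F1 = F0 ∪ {marked(a,a), marked(c,a), marked(c,d), marked(d,d), marked(f,f)}  (13 atoms)
F2 = F1 ∪ {holds(d), inpos(c), marked(a,c), marked(a,d), marked(a,f), marked(d,a), marked(d,c), marked(d,f), marked(f,a), marked(f,c)}  (23 atoms)
goal ⊆ F2  ⇒  h_max = 2

2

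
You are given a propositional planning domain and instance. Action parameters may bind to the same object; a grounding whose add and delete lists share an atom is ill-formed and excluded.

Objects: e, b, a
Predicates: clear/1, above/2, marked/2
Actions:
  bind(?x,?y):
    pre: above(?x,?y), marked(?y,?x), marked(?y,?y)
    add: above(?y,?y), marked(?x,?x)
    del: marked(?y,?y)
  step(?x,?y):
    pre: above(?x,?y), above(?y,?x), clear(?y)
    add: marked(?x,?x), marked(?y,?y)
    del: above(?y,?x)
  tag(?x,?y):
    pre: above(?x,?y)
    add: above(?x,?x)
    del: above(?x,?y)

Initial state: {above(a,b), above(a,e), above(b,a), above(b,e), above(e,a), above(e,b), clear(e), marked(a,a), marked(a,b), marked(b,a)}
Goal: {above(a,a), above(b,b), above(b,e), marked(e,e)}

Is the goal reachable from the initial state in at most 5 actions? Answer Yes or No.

1. bind(b,a)  →  {above(a,a), above(a,b), above(a,e), above(b,a), above(b,e), above(e,a), above(e,b), clear(e), marked(a,b), marked(b,a), marked(b,b)}
2. bind(a,b)  →  {above(a,a), above(a,b), above(a,e), above(b,a), above(b,b), above(b,e), above(e,a), above(e,b), clear(e), marked(a,a), marked(a,b), marked(b,a)}
3. step(b,e)  →  {above(a,a), above(a,b), above(a,e), above(b,a), above(b,b), above(b,e), above(e,a), clear(e), marked(a,a), marked(a,b), marked(b,a), marked(b,b), marked(e,e)}
optimal plan length = 3; 3 ≤ 5

Yes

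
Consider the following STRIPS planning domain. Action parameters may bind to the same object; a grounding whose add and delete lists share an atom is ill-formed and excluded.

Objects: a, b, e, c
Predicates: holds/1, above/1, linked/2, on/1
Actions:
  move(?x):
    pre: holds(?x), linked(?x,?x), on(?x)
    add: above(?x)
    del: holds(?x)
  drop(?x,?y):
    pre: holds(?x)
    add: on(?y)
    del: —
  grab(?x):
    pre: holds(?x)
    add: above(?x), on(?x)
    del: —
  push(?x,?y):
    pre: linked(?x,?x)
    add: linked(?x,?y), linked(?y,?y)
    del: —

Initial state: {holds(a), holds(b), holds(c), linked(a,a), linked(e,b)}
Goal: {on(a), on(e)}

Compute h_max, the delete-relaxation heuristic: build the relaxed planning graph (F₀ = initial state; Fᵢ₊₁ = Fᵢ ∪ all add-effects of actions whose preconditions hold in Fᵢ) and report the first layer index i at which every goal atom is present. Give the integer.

1

F0 = init (5 atoms)
F1 = F0 ∪ {above(a), above(b), above(c), linked(a,b), linked(a,c), linked(a,e), linked(b,b), linked(c,c), linked(e,e), on(a), on(b), on(c), on(e)}  (18 atoms)
goal ⊆ F1  ⇒  h_max = 1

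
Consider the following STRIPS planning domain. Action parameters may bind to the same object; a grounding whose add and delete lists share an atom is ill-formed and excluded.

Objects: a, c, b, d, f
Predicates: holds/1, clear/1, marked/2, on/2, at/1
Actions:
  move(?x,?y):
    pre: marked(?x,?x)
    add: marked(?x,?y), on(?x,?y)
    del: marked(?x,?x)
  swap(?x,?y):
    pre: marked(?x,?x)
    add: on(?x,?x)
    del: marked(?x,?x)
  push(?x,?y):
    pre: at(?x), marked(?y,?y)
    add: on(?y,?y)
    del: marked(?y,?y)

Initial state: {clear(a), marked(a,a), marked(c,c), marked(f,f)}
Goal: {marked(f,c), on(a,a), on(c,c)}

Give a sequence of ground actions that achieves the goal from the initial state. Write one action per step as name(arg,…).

1. move(f,c)  →  {clear(a), marked(a,a), marked(c,c), marked(f,c), on(f,c)}
2. swap(a,a)  →  {clear(a), marked(c,c), marked(f,c), on(a,a), on(f,c)}
3. swap(c,a)  →  {clear(a), marked(f,c), on(a,a), on(c,c), on(f,c)}

move(f,c); swap(a,a); swap(c,a)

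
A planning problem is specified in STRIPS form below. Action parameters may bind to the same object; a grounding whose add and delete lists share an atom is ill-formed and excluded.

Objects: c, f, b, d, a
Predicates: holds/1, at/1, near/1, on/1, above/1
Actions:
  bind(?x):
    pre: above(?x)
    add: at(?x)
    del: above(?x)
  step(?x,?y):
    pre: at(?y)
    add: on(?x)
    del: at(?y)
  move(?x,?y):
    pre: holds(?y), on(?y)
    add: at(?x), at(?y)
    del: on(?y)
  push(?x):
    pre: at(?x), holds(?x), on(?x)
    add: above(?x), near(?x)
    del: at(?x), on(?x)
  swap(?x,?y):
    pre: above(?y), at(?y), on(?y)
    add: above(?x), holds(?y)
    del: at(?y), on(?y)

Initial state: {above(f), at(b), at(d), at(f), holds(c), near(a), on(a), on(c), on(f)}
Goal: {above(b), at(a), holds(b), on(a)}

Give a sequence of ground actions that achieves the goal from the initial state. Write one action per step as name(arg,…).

step(b,d); move(a,c); swap(b,f); swap(c,b)

1. step(b,d)  →  {above(f), at(b), at(f), holds(c), near(a), on(a), on(b), on(c), on(f)}
2. move(a,c)  →  {above(f), at(a), at(b), at(c), at(f), holds(c), near(a), on(a), on(b), on(f)}
3. swap(b,f)  →  {above(b), above(f), at(a), at(b), at(c), holds(c), holds(f), near(a), on(a), on(b)}
4. swap(c,b)  →  {above(b), above(c), above(f), at(a), at(c), holds(b), holds(c), holds(f), near(a), on(a)}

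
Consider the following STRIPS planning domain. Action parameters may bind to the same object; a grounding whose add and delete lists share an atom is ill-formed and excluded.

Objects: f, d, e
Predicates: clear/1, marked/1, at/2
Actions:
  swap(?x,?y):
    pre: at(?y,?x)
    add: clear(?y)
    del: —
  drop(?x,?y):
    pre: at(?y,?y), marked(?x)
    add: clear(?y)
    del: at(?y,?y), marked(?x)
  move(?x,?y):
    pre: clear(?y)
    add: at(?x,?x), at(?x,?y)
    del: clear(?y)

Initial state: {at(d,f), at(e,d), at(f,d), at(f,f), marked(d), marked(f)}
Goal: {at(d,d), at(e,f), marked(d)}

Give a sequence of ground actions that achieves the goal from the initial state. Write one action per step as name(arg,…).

swap(f,f); swap(f,d); move(d,d); move(e,f)

1. swap(f,f)  →  {at(d,f), at(e,d), at(f,d), at(f,f), clear(f), marked(d), marked(f)}
2. swap(f,d)  →  {at(d,f), at(e,d), at(f,d), at(f,f), clear(d), clear(f), marked(d), marked(f)}
3. move(d,d)  →  {at(d,d), at(d,f), at(e,d), at(f,d), at(f,f), clear(f), marked(d), marked(f)}
4. move(e,f)  →  {at(d,d), at(d,f), at(e,d), at(e,e), at(e,f), at(f,d), at(f,f), marked(d), marked(f)}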